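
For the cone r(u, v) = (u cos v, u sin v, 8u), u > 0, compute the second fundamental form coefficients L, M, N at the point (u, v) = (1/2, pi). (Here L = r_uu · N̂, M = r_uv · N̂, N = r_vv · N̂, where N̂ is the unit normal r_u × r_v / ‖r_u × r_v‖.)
L = 0;  M = 0;  N = 4*sqrt(65)/65

Compute the unit normal N̂(u, v) = (-8*sqrt(65)*u*cos(v)/(65*Abs(u)), -8*sqrt(65)*u*sin(v)/(65*Abs(u)), sqrt(65)*u/(65*Abs(u))), and the second partials r_uu, r_uv, r_vv. Take dot products:
  L(u, v) = r_uu · N̂ = 0,
  M(u, v) = r_uv · N̂ = 0,
  N(u, v) = r_vv · N̂ = 8*sqrt(65)*u^2/(65*Abs(u)).
Evaluating at (u, v) = (1/2, pi):
  L = 0, M = 0, N = 4*sqrt(65)/65.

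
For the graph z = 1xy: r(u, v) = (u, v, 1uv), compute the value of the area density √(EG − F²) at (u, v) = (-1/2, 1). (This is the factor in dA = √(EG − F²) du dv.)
√(EG − F²)|_{(-1/2, 1)} = 3/2

E = v^2 + 1, F = u*v, G = u^2 + 1, so EG − F² = u^2 + v^2 + 1. Taking the positive square root: √(EG − F²) = sqrt(u^2 + v^2 + 1). At (u, v) = (-1/2, 1): 3/2.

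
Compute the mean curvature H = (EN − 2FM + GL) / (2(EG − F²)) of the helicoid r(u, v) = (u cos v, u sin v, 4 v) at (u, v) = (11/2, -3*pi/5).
H = 0

With E = 1, F = 0, G = u^2 + 16, L = 0, M = -4/sqrt(u^2 + 16), N = 0, assemble
  H = (EN − 2FM + GL) / (2(EG − F²)) = 0.
At (u, v) = (11/2, -3*pi/5): H = 0.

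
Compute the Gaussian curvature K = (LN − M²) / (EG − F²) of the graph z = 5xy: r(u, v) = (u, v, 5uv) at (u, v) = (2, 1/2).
K = -400/184041

Coefficients of the first fundamental form: E = 25*v^2 + 1, F = 25*u*v, G = 25*u^2 + 1.
Coefficients of the second fundamental form: L = 0, M = 5/sqrt(25*u^2 + 25*v^2 + 1), N = 0.
Assemble K = (LN − M²)/(EG − F²) = -25/(625*u^4 + 1250*u^2*v^2 + 50*u^2 + 625*v^4 + 50*v^2 + 1). At (u, v) = (2, 1/2): K = -400/184041.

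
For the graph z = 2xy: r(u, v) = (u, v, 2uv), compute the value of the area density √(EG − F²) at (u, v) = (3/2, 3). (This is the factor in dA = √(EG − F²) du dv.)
√(EG − F²)|_{(3/2, 3)} = sqrt(46)

E = 4*v^2 + 1, F = 4*u*v, G = 4*u^2 + 1, so EG − F² = 4*u^2 + 4*v^2 + 1. Taking the positive square root: √(EG − F²) = sqrt(4*u^2 + 4*v^2 + 1). At (u, v) = (3/2, 3): sqrt(46).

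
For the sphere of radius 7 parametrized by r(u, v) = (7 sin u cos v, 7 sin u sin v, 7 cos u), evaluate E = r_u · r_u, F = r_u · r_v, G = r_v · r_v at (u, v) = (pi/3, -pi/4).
E = 49;  F = 0;  G = 147/4

Partials: r_u = (7*cos(u)*cos(v), 7*sin(v)*cos(u), -7*sin(u)), r_v = (-7*sin(u)*sin(v), 7*sin(u)*cos(v), 0). As functions of (u, v):
  E = r_u · r_u = 49,
  F = r_u · r_v = 0,
  G = r_v · r_v = 49*sin(u)^2.
Evaluating at (u, v) = (pi/3, -pi/4): E = 49, F = 0, G = 147/4.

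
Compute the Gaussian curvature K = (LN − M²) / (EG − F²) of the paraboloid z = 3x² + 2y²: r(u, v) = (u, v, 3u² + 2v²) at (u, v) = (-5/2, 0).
K = 6/12769

Coefficients of the first fundamental form: E = 36*u^2 + 1, F = 24*u*v, G = 16*v^2 + 1.
Coefficients of the second fundamental form: L = 6/sqrt(36*u^2 + 16*v^2 + 1), M = 0, N = 4/sqrt(36*u^2 + 16*v^2 + 1).
Assemble K = (LN − M²)/(EG − F²) = 24/(1296*u^4 + 1152*u^2*v^2 + 72*u^2 + 256*v^4 + 32*v^2 + 1). At (u, v) = (-5/2, 0): K = 6/12769.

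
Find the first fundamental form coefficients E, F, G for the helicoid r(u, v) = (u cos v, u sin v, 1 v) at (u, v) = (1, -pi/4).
E = 1;  F = 0;  G = 2

Partials: r_u = (cos(v), sin(v), 0), r_v = (-u*sin(v), u*cos(v), 1). As functions of (u, v):
  E = r_u · r_u = 1,
  F = r_u · r_v = 0,
  G = r_v · r_v = u^2 + 1.
Evaluating at (u, v) = (1, -pi/4): E = 1, F = 0, G = 2.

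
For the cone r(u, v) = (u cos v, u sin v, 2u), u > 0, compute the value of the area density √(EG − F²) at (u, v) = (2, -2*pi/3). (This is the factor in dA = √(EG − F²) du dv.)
√(EG − F²)|_{(2, -2*pi/3)} = 2*sqrt(5)

E = 5, F = 0, G = u^2, so EG − F² = 5*u^2. Taking the positive square root: √(EG − F²) = sqrt(5)*Abs(u). At (u, v) = (2, -2*pi/3): 2*sqrt(5).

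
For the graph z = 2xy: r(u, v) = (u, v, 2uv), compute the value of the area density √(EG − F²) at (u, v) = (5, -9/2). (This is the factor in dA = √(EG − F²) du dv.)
√(EG − F²)|_{(5, -9/2)} = sqrt(182)

E = 4*v^2 + 1, F = 4*u*v, G = 4*u^2 + 1, so EG − F² = 4*u^2 + 4*v^2 + 1. Taking the positive square root: √(EG − F²) = sqrt(4*u^2 + 4*v^2 + 1). At (u, v) = (5, -9/2): sqrt(182).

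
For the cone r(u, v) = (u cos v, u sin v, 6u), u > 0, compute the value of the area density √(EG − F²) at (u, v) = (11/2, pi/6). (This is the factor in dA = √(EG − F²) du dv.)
√(EG − F²)|_{(11/2, pi/6)} = 11*sqrt(37)/2

E = 37, F = 0, G = u^2, so EG − F² = 37*u^2. Taking the positive square root: √(EG − F²) = sqrt(37)*Abs(u). At (u, v) = (11/2, pi/6): 11*sqrt(37)/2.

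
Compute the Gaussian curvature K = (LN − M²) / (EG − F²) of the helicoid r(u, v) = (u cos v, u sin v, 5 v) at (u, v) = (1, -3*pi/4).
K = -25/676

Coefficients of the first fundamental form: E = 1, F = 0, G = u^2 + 25.
Coefficients of the second fundamental form: L = 0, M = -5/sqrt(u^2 + 25), N = 0.
Assemble K = (LN − M²)/(EG − F²) = -25/(u^2 + 25)^2. At (u, v) = (1, -3*pi/4): K = -25/676.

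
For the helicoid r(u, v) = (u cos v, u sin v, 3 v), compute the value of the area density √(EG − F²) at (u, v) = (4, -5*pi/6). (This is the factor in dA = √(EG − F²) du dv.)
√(EG − F²)|_{(4, -5*pi/6)} = 5

E = 1, F = 0, G = u^2 + 9, so EG − F² = u^2 + 9. Taking the positive square root: √(EG − F²) = sqrt(u^2 + 9). At (u, v) = (4, -5*pi/6): 5.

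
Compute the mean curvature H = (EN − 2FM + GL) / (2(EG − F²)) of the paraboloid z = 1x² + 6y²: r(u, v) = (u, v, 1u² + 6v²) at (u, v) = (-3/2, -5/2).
H = 961*sqrt(910)/828100

With E = 4*u^2 + 1, F = 24*u*v, G = 144*v^2 + 1, L = 2/sqrt(4*u^2 + 144*v^2 + 1), M = 0, N = 12/sqrt(4*u^2 + 144*v^2 + 1), assemble
  H = (EN − 2FM + GL) / (2(EG − F²)) = (24*u^2 + 144*v^2 + 7)/(4*u^2 + 144*v^2 + 1)^(3/2).
At (u, v) = (-3/2, -5/2): H = 961*sqrt(910)/828100.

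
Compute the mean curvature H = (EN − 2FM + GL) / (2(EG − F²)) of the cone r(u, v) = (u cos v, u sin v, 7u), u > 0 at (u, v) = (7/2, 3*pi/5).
H = sqrt(2)/10

With E = 50, F = 0, G = u^2, L = 0, M = 0, N = 7*sqrt(2)*u^2/(10*Abs(u)), assemble
  H = (EN − 2FM + GL) / (2(EG − F²)) = 7*sqrt(2)/(20*Abs(u)).
At (u, v) = (7/2, 3*pi/5): H = sqrt(2)/10.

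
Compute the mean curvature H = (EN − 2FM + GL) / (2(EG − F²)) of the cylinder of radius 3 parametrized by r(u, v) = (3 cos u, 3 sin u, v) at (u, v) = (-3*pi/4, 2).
H = -1/6

With E = 9, F = 0, G = 1, L = -3, M = 0, N = 0, assemble
  H = (EN − 2FM + GL) / (2(EG − F²)) = -1/6.
At (u, v) = (-3*pi/4, 2): H = -1/6.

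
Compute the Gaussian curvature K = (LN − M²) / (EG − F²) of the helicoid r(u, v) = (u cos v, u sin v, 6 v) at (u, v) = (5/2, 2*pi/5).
K = -576/28561

Coefficients of the first fundamental form: E = 1, F = 0, G = u^2 + 36.
Coefficients of the second fundamental form: L = 0, M = -6/sqrt(u^2 + 36), N = 0.
Assemble K = (LN − M²)/(EG − F²) = -36/(u^2 + 36)^2. At (u, v) = (5/2, 2*pi/5): K = -576/28561.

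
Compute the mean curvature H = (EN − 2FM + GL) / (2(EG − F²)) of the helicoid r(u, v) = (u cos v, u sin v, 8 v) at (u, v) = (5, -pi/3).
H = 0

With E = 1, F = 0, G = u^2 + 64, L = 0, M = -8/sqrt(u^2 + 64), N = 0, assemble
  H = (EN − 2FM + GL) / (2(EG − F²)) = 0.
At (u, v) = (5, -pi/3): H = 0.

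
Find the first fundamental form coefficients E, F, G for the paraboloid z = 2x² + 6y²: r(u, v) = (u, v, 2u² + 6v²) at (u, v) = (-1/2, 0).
E = 5;  F = 0;  G = 1

Partials: r_u = (1, 0, 4*u), r_v = (0, 1, 12*v). As functions of (u, v):
  E = r_u · r_u = 16*u^2 + 1,
  F = r_u · r_v = 48*u*v,
  G = r_v · r_v = 144*v^2 + 1.
Evaluating at (u, v) = (-1/2, 0): E = 5, F = 0, G = 1.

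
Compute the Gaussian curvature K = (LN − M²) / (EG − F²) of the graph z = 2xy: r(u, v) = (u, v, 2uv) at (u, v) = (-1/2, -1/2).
K = -4/9

Coefficients of the first fundamental form: E = 4*v^2 + 1, F = 4*u*v, G = 4*u^2 + 1.
Coefficients of the second fundamental form: L = 0, M = 2/sqrt(4*u^2 + 4*v^2 + 1), N = 0.
Assemble K = (LN − M²)/(EG − F²) = -4/(16*u^4 + 32*u^2*v^2 + 8*u^2 + 16*v^4 + 8*v^2 + 1). At (u, v) = (-1/2, -1/2): K = -4/9.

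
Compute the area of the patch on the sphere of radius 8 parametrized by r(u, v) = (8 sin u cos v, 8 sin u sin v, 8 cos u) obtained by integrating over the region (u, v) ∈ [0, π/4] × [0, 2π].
Area = 64*pi*(2 - sqrt(2))

Area = ∫∫ √(EG − F²) du dv with √(EG − F²) = 64*Abs(sin(u)). Integrating over [0, π/4] × [0, 2π] gives 64*pi*(2 - sqrt(2)).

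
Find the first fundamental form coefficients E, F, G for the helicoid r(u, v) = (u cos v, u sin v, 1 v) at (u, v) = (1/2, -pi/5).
E = 1;  F = 0;  G = 5/4

Partials: r_u = (cos(v), sin(v), 0), r_v = (-u*sin(v), u*cos(v), 1). As functions of (u, v):
  E = r_u · r_u = 1,
  F = r_u · r_v = 0,
  G = r_v · r_v = u^2 + 1.
Evaluating at (u, v) = (1/2, -pi/5): E = 1, F = 0, G = 5/4.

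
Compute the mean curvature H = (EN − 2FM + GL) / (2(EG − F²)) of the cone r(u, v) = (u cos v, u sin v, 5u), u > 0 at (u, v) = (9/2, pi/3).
H = 5*sqrt(26)/234

With E = 26, F = 0, G = u^2, L = 0, M = 0, N = 5*sqrt(26)*u^2/(26*Abs(u)), assemble
  H = (EN − 2FM + GL) / (2(EG − F²)) = 5*sqrt(26)/(52*Abs(u)).
At (u, v) = (9/2, pi/3): H = 5*sqrt(26)/234.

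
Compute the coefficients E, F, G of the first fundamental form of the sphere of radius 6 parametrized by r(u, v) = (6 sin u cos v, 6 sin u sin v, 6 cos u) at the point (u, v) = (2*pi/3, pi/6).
E = 36;  F = 0;  G = 27

Partials: r_u = (6*cos(u)*cos(v), 6*sin(v)*cos(u), -6*sin(u)), r_v = (-6*sin(u)*sin(v), 6*sin(u)*cos(v), 0). As functions of (u, v):
  E = r_u · r_u = 36,
  F = r_u · r_v = 0,
  G = r_v · r_v = 36*sin(u)^2.
Evaluating at (u, v) = (2*pi/3, pi/6): E = 36, F = 0, G = 27.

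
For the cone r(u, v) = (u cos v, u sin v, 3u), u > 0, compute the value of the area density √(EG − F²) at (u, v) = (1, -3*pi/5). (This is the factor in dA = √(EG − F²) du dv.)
√(EG − F²)|_{(1, -3*pi/5)} = sqrt(10)

E = 10, F = 0, G = u^2, so EG − F² = 10*u^2. Taking the positive square root: √(EG − F²) = sqrt(10)*Abs(u). At (u, v) = (1, -3*pi/5): sqrt(10).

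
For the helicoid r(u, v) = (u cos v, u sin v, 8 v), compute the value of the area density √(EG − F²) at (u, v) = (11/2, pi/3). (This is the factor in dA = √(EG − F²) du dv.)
√(EG − F²)|_{(11/2, pi/3)} = sqrt(377)/2

E = 1, F = 0, G = u^2 + 64, so EG − F² = u^2 + 64. Taking the positive square root: √(EG − F²) = sqrt(u^2 + 64). At (u, v) = (11/2, pi/3): sqrt(377)/2.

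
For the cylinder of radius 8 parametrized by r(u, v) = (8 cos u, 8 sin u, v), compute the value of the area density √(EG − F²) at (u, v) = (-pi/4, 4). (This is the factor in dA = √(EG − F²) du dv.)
√(EG − F²)|_{(-pi/4, 4)} = 8

E = 64, F = 0, G = 1, so EG − F² = 64. Taking the positive square root: √(EG − F²) = 8. At (u, v) = (-pi/4, 4): 8.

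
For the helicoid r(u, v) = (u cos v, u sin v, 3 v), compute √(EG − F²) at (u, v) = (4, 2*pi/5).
√(EG − F²)|_{(4, 2*pi/5)} = 5

E = 1, F = 0, G = u^2 + 9; EG − F² = u^2 + 9; √(EG − F²) = sqrt(u^2 + 9). At the given point: 5.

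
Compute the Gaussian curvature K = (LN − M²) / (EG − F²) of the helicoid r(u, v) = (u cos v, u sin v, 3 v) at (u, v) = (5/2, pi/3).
K = -144/3721

Coefficients of the first fundamental form: E = 1, F = 0, G = u^2 + 9.
Coefficients of the second fundamental form: L = 0, M = -3/sqrt(u^2 + 9), N = 0.
Assemble K = (LN − M²)/(EG − F²) = -9/(u^2 + 9)^2. At (u, v) = (5/2, pi/3): K = -144/3721.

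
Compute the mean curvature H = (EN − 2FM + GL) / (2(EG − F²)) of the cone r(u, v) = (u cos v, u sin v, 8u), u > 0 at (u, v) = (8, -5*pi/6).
H = sqrt(65)/130

With E = 65, F = 0, G = u^2, L = 0, M = 0, N = 8*sqrt(65)*u^2/(65*Abs(u)), assemble
  H = (EN − 2FM + GL) / (2(EG − F²)) = 4*sqrt(65)/(65*Abs(u)).
At (u, v) = (8, -5*pi/6): H = sqrt(65)/130.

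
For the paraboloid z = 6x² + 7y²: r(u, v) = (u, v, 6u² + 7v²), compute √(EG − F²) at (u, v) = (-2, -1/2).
√(EG − F²)|_{(-2, -1/2)} = sqrt(626)

E = 144*u^2 + 1, F = 168*u*v, G = 196*v^2 + 1; EG − F² = 144*u^2 + 196*v^2 + 1; √(EG − F²) = sqrt(144*u^2 + 196*v^2 + 1). At the given point: sqrt(626).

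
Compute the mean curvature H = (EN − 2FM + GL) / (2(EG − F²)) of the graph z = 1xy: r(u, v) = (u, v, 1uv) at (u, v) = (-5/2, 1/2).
H = sqrt(30)/90

With E = v^2 + 1, F = u*v, G = u^2 + 1, L = 0, M = 1/sqrt(u^2 + v^2 + 1), N = 0, assemble
  H = (EN − 2FM + GL) / (2(EG − F²)) = -u*v/(u^2 + v^2 + 1)^(3/2).
At (u, v) = (-5/2, 1/2): H = sqrt(30)/90.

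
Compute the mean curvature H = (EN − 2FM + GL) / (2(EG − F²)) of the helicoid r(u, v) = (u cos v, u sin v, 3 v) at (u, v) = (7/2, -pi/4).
H = 0

With E = 1, F = 0, G = u^2 + 9, L = 0, M = -3/sqrt(u^2 + 9), N = 0, assemble
  H = (EN − 2FM + GL) / (2(EG − F²)) = 0.
At (u, v) = (7/2, -pi/4): H = 0.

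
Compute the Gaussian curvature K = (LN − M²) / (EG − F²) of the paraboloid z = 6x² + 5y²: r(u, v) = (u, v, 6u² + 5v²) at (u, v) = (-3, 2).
K = 120/2879809

Coefficients of the first fundamental form: E = 144*u^2 + 1, F = 120*u*v, G = 100*v^2 + 1.
Coefficients of the second fundamental form: L = 12/sqrt(144*u^2 + 100*v^2 + 1), M = 0, N = 10/sqrt(144*u^2 + 100*v^2 + 1).
Assemble K = (LN − M²)/(EG − F²) = 120/(20736*u^4 + 28800*u^2*v^2 + 288*u^2 + 10000*v^4 + 200*v^2 + 1). At (u, v) = (-3, 2): K = 120/2879809.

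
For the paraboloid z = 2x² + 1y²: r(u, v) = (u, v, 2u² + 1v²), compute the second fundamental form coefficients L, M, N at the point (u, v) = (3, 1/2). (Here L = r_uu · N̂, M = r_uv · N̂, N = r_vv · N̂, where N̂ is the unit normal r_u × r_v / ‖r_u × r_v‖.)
L = 2*sqrt(146)/73;  M = 0;  N = sqrt(146)/73

Compute the unit normal N̂(u, v) = (-4*u/sqrt(16*u^2 + 4*v^2 + 1), -2*v/sqrt(16*u^2 + 4*v^2 + 1), 1/sqrt(16*u^2 + 4*v^2 + 1)), and the second partials r_uu, r_uv, r_vv. Take dot products:
  L(u, v) = r_uu · N̂ = 4/sqrt(16*u^2 + 4*v^2 + 1),
  M(u, v) = r_uv · N̂ = 0,
  N(u, v) = r_vv · N̂ = 2/sqrt(16*u^2 + 4*v^2 + 1).
Evaluating at (u, v) = (3, 1/2):
  L = 2*sqrt(146)/73, M = 0, N = sqrt(146)/73.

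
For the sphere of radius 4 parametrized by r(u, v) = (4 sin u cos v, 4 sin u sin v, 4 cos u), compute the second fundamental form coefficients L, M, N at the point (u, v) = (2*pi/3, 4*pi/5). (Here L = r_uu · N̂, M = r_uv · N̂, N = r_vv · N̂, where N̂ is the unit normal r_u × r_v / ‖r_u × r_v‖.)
L = -4;  M = 0;  N = -3

Compute the unit normal N̂(u, v) = (sin(u)^2*cos(v)/Abs(sin(u)), sin(u)^2*sin(v)/Abs(sin(u)), sin(2*u)/(2*Abs(sin(u)))), and the second partials r_uu, r_uv, r_vv. Take dot products:
  L(u, v) = r_uu · N̂ = -4*sin(u)/Abs(sin(u)),
  M(u, v) = r_uv · N̂ = 0,
  N(u, v) = r_vv · N̂ = -4*sin(u)^3/Abs(sin(u)).
Evaluating at (u, v) = (2*pi/3, 4*pi/5):
  L = -4, M = 0, N = -3.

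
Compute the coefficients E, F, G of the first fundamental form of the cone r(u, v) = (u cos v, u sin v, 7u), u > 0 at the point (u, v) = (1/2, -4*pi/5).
E = 50;  F = 0;  G = 1/4

Partials: r_u = (cos(v), sin(v), 7), r_v = (-u*sin(v), u*cos(v), 0). As functions of (u, v):
  E = r_u · r_u = 50,
  F = r_u · r_v = 0,
  G = r_v · r_v = u^2.
Evaluating at (u, v) = (1/2, -4*pi/5): E = 50, F = 0, G = 1/4.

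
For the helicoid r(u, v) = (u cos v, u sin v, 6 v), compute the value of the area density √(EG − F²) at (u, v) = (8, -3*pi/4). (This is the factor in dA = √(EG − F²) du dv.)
√(EG − F²)|_{(8, -3*pi/4)} = 10

E = 1, F = 0, G = u^2 + 36, so EG − F² = u^2 + 36. Taking the positive square root: √(EG − F²) = sqrt(u^2 + 36). At (u, v) = (8, -3*pi/4): 10.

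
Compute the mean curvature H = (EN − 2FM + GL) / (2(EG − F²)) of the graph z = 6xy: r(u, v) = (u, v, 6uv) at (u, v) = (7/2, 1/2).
H = -378*sqrt(451)/203401

With E = 36*v^2 + 1, F = 36*u*v, G = 36*u^2 + 1, L = 0, M = 6/sqrt(36*u^2 + 36*v^2 + 1), N = 0, assemble
  H = (EN − 2FM + GL) / (2(EG − F²)) = -216*u*v/(36*u^2 + 36*v^2 + 1)^(3/2).
At (u, v) = (7/2, 1/2): H = -378*sqrt(451)/203401.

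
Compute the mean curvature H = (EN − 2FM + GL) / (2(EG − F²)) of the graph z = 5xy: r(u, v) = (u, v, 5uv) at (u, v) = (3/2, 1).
H = -1500*sqrt(329)/108241

With E = 25*v^2 + 1, F = 25*u*v, G = 25*u^2 + 1, L = 0, M = 5/sqrt(25*u^2 + 25*v^2 + 1), N = 0, assemble
  H = (EN − 2FM + GL) / (2(EG − F²)) = -125*u*v/(25*u^2 + 25*v^2 + 1)^(3/2).
At (u, v) = (3/2, 1): H = -1500*sqrt(329)/108241.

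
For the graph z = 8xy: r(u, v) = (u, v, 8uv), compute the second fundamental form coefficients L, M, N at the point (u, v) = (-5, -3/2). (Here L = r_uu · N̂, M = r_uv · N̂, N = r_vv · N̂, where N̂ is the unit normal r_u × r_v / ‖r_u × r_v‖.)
L = 0;  M = 8*sqrt(1745)/1745;  N = 0

Compute the unit normal N̂(u, v) = (-8*v/sqrt(64*u^2 + 64*v^2 + 1), -8*u/sqrt(64*u^2 + 64*v^2 + 1), 1/sqrt(64*u^2 + 64*v^2 + 1)), and the second partials r_uu, r_uv, r_vv. Take dot products:
  L(u, v) = r_uu · N̂ = 0,
  M(u, v) = r_uv · N̂ = 8/sqrt(64*u^2 + 64*v^2 + 1),
  N(u, v) = r_vv · N̂ = 0.
Evaluating at (u, v) = (-5, -3/2):
  L = 0, M = 8*sqrt(1745)/1745, N = 0.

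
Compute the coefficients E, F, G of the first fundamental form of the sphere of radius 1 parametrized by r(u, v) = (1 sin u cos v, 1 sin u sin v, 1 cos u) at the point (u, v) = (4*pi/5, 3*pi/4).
E = 1;  F = 0;  G = 5/8 - sqrt(5)/8

Partials: r_u = (cos(u)*cos(v), sin(v)*cos(u), -sin(u)), r_v = (-sin(u)*sin(v), sin(u)*cos(v), 0). As functions of (u, v):
  E = r_u · r_u = 1,
  F = r_u · r_v = 0,
  G = r_v · r_v = sin(u)^2.
Evaluating at (u, v) = (4*pi/5, 3*pi/4): E = 1, F = 0, G = 5/8 - sqrt(5)/8.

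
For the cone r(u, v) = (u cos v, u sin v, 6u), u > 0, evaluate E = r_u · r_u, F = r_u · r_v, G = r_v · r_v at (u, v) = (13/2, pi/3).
E = 37;  F = 0;  G = 169/4

Partials: r_u = (cos(v), sin(v), 6), r_v = (-u*sin(v), u*cos(v), 0). As functions of (u, v):
  E = r_u · r_u = 37,
  F = r_u · r_v = 0,
  G = r_v · r_v = u^2.
Evaluating at (u, v) = (13/2, pi/3): E = 37, F = 0, G = 169/4.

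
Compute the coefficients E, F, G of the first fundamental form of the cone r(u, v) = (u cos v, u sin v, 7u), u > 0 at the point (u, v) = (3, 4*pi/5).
E = 50;  F = 0;  G = 9

Partials: r_u = (cos(v), sin(v), 7), r_v = (-u*sin(v), u*cos(v), 0). As functions of (u, v):
  E = r_u · r_u = 50,
  F = r_u · r_v = 0,
  G = r_v · r_v = u^2.
Evaluating at (u, v) = (3, 4*pi/5): E = 50, F = 0, G = 9.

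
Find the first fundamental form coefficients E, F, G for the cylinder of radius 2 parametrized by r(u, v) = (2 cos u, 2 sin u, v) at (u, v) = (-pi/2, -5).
E = 4;  F = 0;  G = 1

Partials: r_u = (-2*sin(u), 2*cos(u), 0), r_v = (0, 0, 1). As functions of (u, v):
  E = r_u · r_u = 4,
  F = r_u · r_v = 0,
  G = r_v · r_v = 1.
Evaluating at (u, v) = (-pi/2, -5): E = 4, F = 0, G = 1.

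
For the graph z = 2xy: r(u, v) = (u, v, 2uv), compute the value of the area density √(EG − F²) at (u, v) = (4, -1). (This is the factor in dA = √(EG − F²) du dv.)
√(EG − F²)|_{(4, -1)} = sqrt(69)

E = 4*v^2 + 1, F = 4*u*v, G = 4*u^2 + 1, so EG − F² = 4*u^2 + 4*v^2 + 1. Taking the positive square root: √(EG − F²) = sqrt(4*u^2 + 4*v^2 + 1). At (u, v) = (4, -1): sqrt(69).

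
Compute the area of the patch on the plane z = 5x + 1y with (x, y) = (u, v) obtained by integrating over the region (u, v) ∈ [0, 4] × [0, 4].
Area = 48*sqrt(3)

Area = ∫∫ √(EG − F²) du dv with √(EG − F²) = 3*sqrt(3). Integrating over [0, 4] × [0, 4] gives 48*sqrt(3).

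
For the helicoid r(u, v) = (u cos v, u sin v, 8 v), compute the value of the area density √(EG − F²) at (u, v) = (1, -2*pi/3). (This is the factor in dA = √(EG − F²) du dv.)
√(EG − F²)|_{(1, -2*pi/3)} = sqrt(65)

E = 1, F = 0, G = u^2 + 64, so EG − F² = u^2 + 64. Taking the positive square root: √(EG − F²) = sqrt(u^2 + 64). At (u, v) = (1, -2*pi/3): sqrt(65).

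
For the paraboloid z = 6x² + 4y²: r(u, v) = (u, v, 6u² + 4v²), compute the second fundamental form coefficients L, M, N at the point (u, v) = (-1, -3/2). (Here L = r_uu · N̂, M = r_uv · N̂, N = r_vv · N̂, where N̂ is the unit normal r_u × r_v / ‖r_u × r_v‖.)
L = 12/17;  M = 0;  N = 8/17

Compute the unit normal N̂(u, v) = (-12*u/sqrt(144*u^2 + 64*v^2 + 1), -8*v/sqrt(144*u^2 + 64*v^2 + 1), 1/sqrt(144*u^2 + 64*v^2 + 1)), and the second partials r_uu, r_uv, r_vv. Take dot products:
  L(u, v) = r_uu · N̂ = 12/sqrt(144*u^2 + 64*v^2 + 1),
  M(u, v) = r_uv · N̂ = 0,
  N(u, v) = r_vv · N̂ = 8/sqrt(144*u^2 + 64*v^2 + 1).
Evaluating at (u, v) = (-1, -3/2):
  L = 12/17, M = 0, N = 8/17.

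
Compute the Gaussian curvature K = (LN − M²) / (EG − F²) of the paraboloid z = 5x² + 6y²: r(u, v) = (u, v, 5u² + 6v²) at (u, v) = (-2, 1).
K = 24/59405

Coefficients of the first fundamental form: E = 100*u^2 + 1, F = 120*u*v, G = 144*v^2 + 1.
Coefficients of the second fundamental form: L = 10/sqrt(100*u^2 + 144*v^2 + 1), M = 0, N = 12/sqrt(100*u^2 + 144*v^2 + 1).
Assemble K = (LN − M²)/(EG − F²) = 120/(10000*u^4 + 28800*u^2*v^2 + 200*u^2 + 20736*v^4 + 288*v^2 + 1). At (u, v) = (-2, 1): K = 24/59405.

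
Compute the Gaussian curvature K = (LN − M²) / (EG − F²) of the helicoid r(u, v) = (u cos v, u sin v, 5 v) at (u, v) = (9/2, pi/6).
K = -400/32761

Coefficients of the first fundamental form: E = 1, F = 0, G = u^2 + 25.
Coefficients of the second fundamental form: L = 0, M = -5/sqrt(u^2 + 25), N = 0.
Assemble K = (LN − M²)/(EG − F²) = -25/(u^2 + 25)^2. At (u, v) = (9/2, pi/6): K = -400/32761.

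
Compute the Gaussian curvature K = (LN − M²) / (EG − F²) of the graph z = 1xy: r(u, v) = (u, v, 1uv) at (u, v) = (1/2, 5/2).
K = -4/225

Coefficients of the first fundamental form: E = v^2 + 1, F = u*v, G = u^2 + 1.
Coefficients of the second fundamental form: L = 0, M = 1/sqrt(u^2 + v^2 + 1), N = 0.
Assemble K = (LN − M²)/(EG − F²) = 1/((u^2*v^2 - (u^2 + 1)*(v^2 + 1))*(u^2 + v^2 + 1)). At (u, v) = (1/2, 5/2): K = -4/225.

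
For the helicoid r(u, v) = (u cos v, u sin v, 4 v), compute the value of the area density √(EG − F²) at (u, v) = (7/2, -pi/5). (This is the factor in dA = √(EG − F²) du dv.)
√(EG − F²)|_{(7/2, -pi/5)} = sqrt(113)/2

E = 1, F = 0, G = u^2 + 16, so EG − F² = u^2 + 16. Taking the positive square root: √(EG − F²) = sqrt(u^2 + 16). At (u, v) = (7/2, -pi/5): sqrt(113)/2.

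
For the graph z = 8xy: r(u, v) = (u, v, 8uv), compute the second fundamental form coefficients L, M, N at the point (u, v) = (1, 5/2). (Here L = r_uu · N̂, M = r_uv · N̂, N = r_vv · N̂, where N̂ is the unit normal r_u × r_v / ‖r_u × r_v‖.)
L = 0;  M = 8*sqrt(465)/465;  N = 0

Compute the unit normal N̂(u, v) = (-8*v/sqrt(64*u^2 + 64*v^2 + 1), -8*u/sqrt(64*u^2 + 64*v^2 + 1), 1/sqrt(64*u^2 + 64*v^2 + 1)), and the second partials r_uu, r_uv, r_vv. Take dot products:
  L(u, v) = r_uu · N̂ = 0,
  M(u, v) = r_uv · N̂ = 8/sqrt(64*u^2 + 64*v^2 + 1),
  N(u, v) = r_vv · N̂ = 0.
Evaluating at (u, v) = (1, 5/2):
  L = 0, M = 8*sqrt(465)/465, N = 0.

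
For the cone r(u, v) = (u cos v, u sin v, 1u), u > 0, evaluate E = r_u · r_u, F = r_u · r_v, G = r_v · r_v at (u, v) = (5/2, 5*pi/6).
E = 2;  F = 0;  G = 25/4

Partials: r_u = (cos(v), sin(v), 1), r_v = (-u*sin(v), u*cos(v), 0). As functions of (u, v):
  E = r_u · r_u = 2,
  F = r_u · r_v = 0,
  G = r_v · r_v = u^2.
Evaluating at (u, v) = (5/2, 5*pi/6): E = 2, F = 0, G = 25/4.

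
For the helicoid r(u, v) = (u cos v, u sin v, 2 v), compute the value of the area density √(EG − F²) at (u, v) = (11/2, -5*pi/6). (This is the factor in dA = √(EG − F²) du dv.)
√(EG − F²)|_{(11/2, -5*pi/6)} = sqrt(137)/2

E = 1, F = 0, G = u^2 + 4, so EG − F² = u^2 + 4. Taking the positive square root: √(EG − F²) = sqrt(u^2 + 4). At (u, v) = (11/2, -5*pi/6): sqrt(137)/2.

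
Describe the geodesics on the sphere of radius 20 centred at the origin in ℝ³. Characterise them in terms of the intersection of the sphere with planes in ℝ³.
Geodesics on the sphere of radius 20 are great circles — circles of radius 20 obtained as the intersection of the sphere with planes through the origin (the centre of the sphere).

A curve α(t) of nonzero constant speed on the sphere of radius 20 is a geodesic iff its acceleration α̈ is everywhere normal to the surface, i.e. parallel to the radial vector α(t). Then d/dt(α × α̇) = α̇ × α̇ + α × α̈ = 0, so α × α̇ is a constant vector n ≠ 0 and α(t) · n = 0 for all t: α lies in the plane through the origin with normal n. The intersection of that plane with the sphere is a circle of radius 20 (a great circle). Conversely, a great circle traversed at constant speed has centripetal acceleration pointing at the origin, hence normal to the sphere, so every great circle is a geodesic.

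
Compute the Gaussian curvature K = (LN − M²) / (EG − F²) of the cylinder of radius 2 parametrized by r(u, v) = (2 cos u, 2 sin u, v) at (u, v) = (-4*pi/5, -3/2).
K = 0

Coefficients of the first fundamental form: E = 4, F = 0, G = 1.
Coefficients of the second fundamental form: L = -2, M = 0, N = 0.
Assemble K = (LN − M²)/(EG − F²) = 0. At (u, v) = (-4*pi/5, -3/2): K = 0.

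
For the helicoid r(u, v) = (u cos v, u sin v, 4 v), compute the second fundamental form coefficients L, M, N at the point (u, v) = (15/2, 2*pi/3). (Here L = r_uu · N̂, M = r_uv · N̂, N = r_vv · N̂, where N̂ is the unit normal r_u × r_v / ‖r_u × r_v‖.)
L = 0;  M = -8/17;  N = 0

Compute the unit normal N̂(u, v) = (4*sin(v)/sqrt(u^2 + 16), -4*cos(v)/sqrt(u^2 + 16), u/sqrt(u^2 + 16)), and the second partials r_uu, r_uv, r_vv. Take dot products:
  L(u, v) = r_uu · N̂ = 0,
  M(u, v) = r_uv · N̂ = -4/sqrt(u^2 + 16),
  N(u, v) = r_vv · N̂ = 0.
Evaluating at (u, v) = (15/2, 2*pi/3):
  L = 0, M = -8/17, N = 0.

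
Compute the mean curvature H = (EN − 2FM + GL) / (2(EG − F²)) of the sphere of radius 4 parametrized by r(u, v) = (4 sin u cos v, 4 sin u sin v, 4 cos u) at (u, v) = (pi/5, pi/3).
H = -1/4

With E = 16, F = 0, G = 16*sin(u)^2, L = -4*sin(u)/Abs(sin(u)), M = 0, N = -4*sin(u)^3/Abs(sin(u)), assemble
  H = (EN − 2FM + GL) / (2(EG − F²)) = -sin(u)/(4*Abs(sin(u))).
At (u, v) = (pi/5, pi/3): H = -1/4.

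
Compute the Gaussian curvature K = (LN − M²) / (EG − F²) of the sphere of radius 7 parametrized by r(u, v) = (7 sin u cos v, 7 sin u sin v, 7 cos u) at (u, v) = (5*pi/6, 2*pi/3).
K = 1/49

Coefficients of the first fundamental form: E = 49, F = 0, G = 49*sin(u)^2.
Coefficients of the second fundamental form: L = -7*sin(u)/Abs(sin(u)), M = 0, N = -7*sin(u)^3/Abs(sin(u)).
Assemble K = (LN − M²)/(EG − F²) = 1/49. At (u, v) = (5*pi/6, 2*pi/3): K = 1/49.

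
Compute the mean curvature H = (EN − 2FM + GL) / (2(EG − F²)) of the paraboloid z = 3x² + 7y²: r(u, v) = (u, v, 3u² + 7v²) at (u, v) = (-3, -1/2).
H = 2425*sqrt(374)/139876

With E = 36*u^2 + 1, F = 84*u*v, G = 196*v^2 + 1, L = 6/sqrt(36*u^2 + 196*v^2 + 1), M = 0, N = 14/sqrt(36*u^2 + 196*v^2 + 1), assemble
  H = (EN − 2FM + GL) / (2(EG − F²)) = 2*(126*u^2 + 294*v^2 + 5)/(36*u^2 + 196*v^2 + 1)^(3/2).
At (u, v) = (-3, -1/2): H = 2425*sqrt(374)/139876.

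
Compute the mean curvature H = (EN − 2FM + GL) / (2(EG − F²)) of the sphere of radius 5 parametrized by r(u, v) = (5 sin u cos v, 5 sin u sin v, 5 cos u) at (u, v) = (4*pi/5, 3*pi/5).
H = -1/5

With E = 25, F = 0, G = 25*sin(u)^2, L = -5*sin(u)/Abs(sin(u)), M = 0, N = -5*sin(u)^3/Abs(sin(u)), assemble
  H = (EN − 2FM + GL) / (2(EG − F²)) = -sin(u)/(5*Abs(sin(u))).
At (u, v) = (4*pi/5, 3*pi/5): H = -1/5.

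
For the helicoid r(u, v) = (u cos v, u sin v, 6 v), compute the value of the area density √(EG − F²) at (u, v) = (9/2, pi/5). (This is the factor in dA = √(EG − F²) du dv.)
√(EG − F²)|_{(9/2, pi/5)} = 15/2

E = 1, F = 0, G = u^2 + 36, so EG − F² = u^2 + 36. Taking the positive square root: √(EG − F²) = sqrt(u^2 + 36). At (u, v) = (9/2, pi/5): 15/2.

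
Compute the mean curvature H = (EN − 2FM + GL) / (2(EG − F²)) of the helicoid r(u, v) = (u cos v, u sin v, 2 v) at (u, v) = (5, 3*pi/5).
H = 0

With E = 1, F = 0, G = u^2 + 4, L = 0, M = -2/sqrt(u^2 + 4), N = 0, assemble
  H = (EN − 2FM + GL) / (2(EG − F²)) = 0.
At (u, v) = (5, 3*pi/5): H = 0.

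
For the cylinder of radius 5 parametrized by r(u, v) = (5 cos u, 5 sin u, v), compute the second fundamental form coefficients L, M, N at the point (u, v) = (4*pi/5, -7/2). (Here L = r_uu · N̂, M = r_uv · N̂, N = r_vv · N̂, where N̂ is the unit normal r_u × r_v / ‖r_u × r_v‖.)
L = -5;  M = 0;  N = 0

Compute the unit normal N̂(u, v) = (cos(u), sin(u), 0), and the second partials r_uu, r_uv, r_vv. Take dot products:
  L(u, v) = r_uu · N̂ = -5,
  M(u, v) = r_uv · N̂ = 0,
  N(u, v) = r_vv · N̂ = 0.
Evaluating at (u, v) = (4*pi/5, -7/2):
  L = -5, M = 0, N = 0.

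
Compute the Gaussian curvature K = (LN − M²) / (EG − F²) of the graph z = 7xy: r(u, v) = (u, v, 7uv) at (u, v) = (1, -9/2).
K = -784/17380561

Coefficients of the first fundamental form: E = 49*v^2 + 1, F = 49*u*v, G = 49*u^2 + 1.
Coefficients of the second fundamental form: L = 0, M = 7/sqrt(49*u^2 + 49*v^2 + 1), N = 0.
Assemble K = (LN − M²)/(EG − F²) = -49/(2401*u^4 + 4802*u^2*v^2 + 98*u^2 + 2401*v^4 + 98*v^2 + 1). At (u, v) = (1, -9/2): K = -784/17380561.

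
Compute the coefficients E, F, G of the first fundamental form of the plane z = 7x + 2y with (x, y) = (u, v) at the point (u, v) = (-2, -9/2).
E = 50;  F = 14;  G = 5

Partials: r_u = (1, 0, 7), r_v = (0, 1, 2). As functions of (u, v):
  E = r_u · r_u = 50,
  F = r_u · r_v = 14,
  G = r_v · r_v = 5.
Evaluating at (u, v) = (-2, -9/2): E = 50, F = 14, G = 5.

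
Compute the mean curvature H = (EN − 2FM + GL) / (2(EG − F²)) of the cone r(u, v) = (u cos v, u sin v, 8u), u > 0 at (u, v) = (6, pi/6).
H = 2*sqrt(65)/195

With E = 65, F = 0, G = u^2, L = 0, M = 0, N = 8*sqrt(65)*u^2/(65*Abs(u)), assemble
  H = (EN − 2FM + GL) / (2(EG − F²)) = 4*sqrt(65)/(65*Abs(u)).
At (u, v) = (6, pi/6): H = 2*sqrt(65)/195.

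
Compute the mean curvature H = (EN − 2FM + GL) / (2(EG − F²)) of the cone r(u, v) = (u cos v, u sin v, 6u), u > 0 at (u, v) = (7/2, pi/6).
H = 6*sqrt(37)/259

With E = 37, F = 0, G = u^2, L = 0, M = 0, N = 6*sqrt(37)*u^2/(37*Abs(u)), assemble
  H = (EN − 2FM + GL) / (2(EG − F²)) = 3*sqrt(37)/(37*Abs(u)).
At (u, v) = (7/2, pi/6): H = 6*sqrt(37)/259.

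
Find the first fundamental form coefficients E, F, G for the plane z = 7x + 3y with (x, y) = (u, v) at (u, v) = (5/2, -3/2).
E = 50;  F = 21;  G = 10

Partials: r_u = (1, 0, 7), r_v = (0, 1, 3). As functions of (u, v):
  E = r_u · r_u = 50,
  F = r_u · r_v = 21,
  G = r_v · r_v = 10.
Evaluating at (u, v) = (5/2, -3/2): E = 50, F = 21, G = 10.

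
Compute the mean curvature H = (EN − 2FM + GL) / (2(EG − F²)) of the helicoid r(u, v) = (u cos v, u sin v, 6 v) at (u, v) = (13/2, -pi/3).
H = 0

With E = 1, F = 0, G = u^2 + 36, L = 0, M = -6/sqrt(u^2 + 36), N = 0, assemble
  H = (EN − 2FM + GL) / (2(EG − F²)) = 0.
At (u, v) = (13/2, -pi/3): H = 0.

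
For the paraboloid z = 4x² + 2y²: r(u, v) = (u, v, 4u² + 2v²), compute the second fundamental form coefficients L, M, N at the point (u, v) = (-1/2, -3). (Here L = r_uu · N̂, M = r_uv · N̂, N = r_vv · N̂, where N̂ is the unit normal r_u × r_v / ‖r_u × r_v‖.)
L = 8*sqrt(161)/161;  M = 0;  N = 4*sqrt(161)/161

Compute the unit normal N̂(u, v) = (-8*u/sqrt(64*u^2 + 16*v^2 + 1), -4*v/sqrt(64*u^2 + 16*v^2 + 1), 1/sqrt(64*u^2 + 16*v^2 + 1)), and the second partials r_uu, r_uv, r_vv. Take dot products:
  L(u, v) = r_uu · N̂ = 8/sqrt(64*u^2 + 16*v^2 + 1),
  M(u, v) = r_uv · N̂ = 0,
  N(u, v) = r_vv · N̂ = 4/sqrt(64*u^2 + 16*v^2 + 1).
Evaluating at (u, v) = (-1/2, -3):
  L = 8*sqrt(161)/161, M = 0, N = 4*sqrt(161)/161.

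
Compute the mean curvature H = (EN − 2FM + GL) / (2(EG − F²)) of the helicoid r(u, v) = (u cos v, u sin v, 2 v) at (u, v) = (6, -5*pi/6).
H = 0

With E = 1, F = 0, G = u^2 + 4, L = 0, M = -2/sqrt(u^2 + 4), N = 0, assemble
  H = (EN − 2FM + GL) / (2(EG − F²)) = 0.
At (u, v) = (6, -5*pi/6): H = 0.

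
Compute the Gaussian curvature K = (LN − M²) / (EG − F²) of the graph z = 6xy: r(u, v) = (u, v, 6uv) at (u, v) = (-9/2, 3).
K = -9/277729

Coefficients of the first fundamental form: E = 36*v^2 + 1, F = 36*u*v, G = 36*u^2 + 1.
Coefficients of the second fundamental form: L = 0, M = 6/sqrt(36*u^2 + 36*v^2 + 1), N = 0.
Assemble K = (LN − M²)/(EG − F²) = -36/(1296*u^4 + 2592*u^2*v^2 + 72*u^2 + 1296*v^4 + 72*v^2 + 1). At (u, v) = (-9/2, 3): K = -9/277729.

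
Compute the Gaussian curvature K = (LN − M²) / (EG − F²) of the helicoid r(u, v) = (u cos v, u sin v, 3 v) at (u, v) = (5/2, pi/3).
K = -144/3721

Coefficients of the first fundamental form: E = 1, F = 0, G = u^2 + 9.
Coefficients of the second fundamental form: L = 0, M = -3/sqrt(u^2 + 9), N = 0.
Assemble K = (LN − M²)/(EG − F²) = -9/(u^2 + 9)^2. At (u, v) = (5/2, pi/3): K = -144/3721.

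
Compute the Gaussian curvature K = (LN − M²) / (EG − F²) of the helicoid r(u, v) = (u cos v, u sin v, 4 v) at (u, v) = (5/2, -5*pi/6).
K = -256/7921

Coefficients of the first fundamental form: E = 1, F = 0, G = u^2 + 16.
Coefficients of the second fundamental form: L = 0, M = -4/sqrt(u^2 + 16), N = 0.
Assemble K = (LN − M²)/(EG − F²) = -16/(u^2 + 16)^2. At (u, v) = (5/2, -5*pi/6): K = -256/7921.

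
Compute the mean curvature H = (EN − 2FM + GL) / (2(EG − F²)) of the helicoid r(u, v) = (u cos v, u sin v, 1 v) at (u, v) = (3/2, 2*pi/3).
H = 0

With E = 1, F = 0, G = u^2 + 1, L = 0, M = -1/sqrt(u^2 + 1), N = 0, assemble
  H = (EN − 2FM + GL) / (2(EG − F²)) = 0.
At (u, v) = (3/2, 2*pi/3): H = 0.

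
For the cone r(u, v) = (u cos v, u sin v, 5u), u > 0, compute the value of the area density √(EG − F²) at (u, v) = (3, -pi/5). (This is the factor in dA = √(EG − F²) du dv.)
√(EG − F²)|_{(3, -pi/5)} = 3*sqrt(26)

E = 26, F = 0, G = u^2, so EG − F² = 26*u^2. Taking the positive square root: √(EG − F²) = sqrt(26)*Abs(u). At (u, v) = (3, -pi/5): 3*sqrt(26).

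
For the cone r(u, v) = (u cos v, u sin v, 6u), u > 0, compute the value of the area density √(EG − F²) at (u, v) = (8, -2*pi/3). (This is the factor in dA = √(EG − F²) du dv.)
√(EG − F²)|_{(8, -2*pi/3)} = 8*sqrt(37)

E = 37, F = 0, G = u^2, so EG − F² = 37*u^2. Taking the positive square root: √(EG − F²) = sqrt(37)*Abs(u). At (u, v) = (8, -2*pi/3): 8*sqrt(37).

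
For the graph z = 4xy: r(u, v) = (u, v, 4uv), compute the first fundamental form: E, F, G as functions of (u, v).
E = 16*v^2 + 1;  F = 16*u*v;  G = 16*u^2 + 1

Compute partials: r_u = (1, 0, 4*v), r_v = (0, 1, 4*u). Then
  E = r_u · r_u = 16*v^2 + 1,
  F = r_u · r_v = 16*u*v,
  G = r_v · r_v = 16*u^2 + 1.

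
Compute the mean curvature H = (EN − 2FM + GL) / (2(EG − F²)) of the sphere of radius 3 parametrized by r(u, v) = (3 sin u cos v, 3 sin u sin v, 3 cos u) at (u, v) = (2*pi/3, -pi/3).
H = -1/3

With E = 9, F = 0, G = 9*sin(u)^2, L = -3*sin(u)/Abs(sin(u)), M = 0, N = -3*sin(u)^3/Abs(sin(u)), assemble
  H = (EN − 2FM + GL) / (2(EG − F²)) = -sin(u)/(3*Abs(sin(u))).
At (u, v) = (2*pi/3, -pi/3): H = -1/3.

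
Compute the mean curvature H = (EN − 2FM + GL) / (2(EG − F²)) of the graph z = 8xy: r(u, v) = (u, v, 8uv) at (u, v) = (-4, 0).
H = 0

With E = 64*v^2 + 1, F = 64*u*v, G = 64*u^2 + 1, L = 0, M = 8/sqrt(64*u^2 + 64*v^2 + 1), N = 0, assemble
  H = (EN − 2FM + GL) / (2(EG − F²)) = -512*u*v/(64*u^2 + 64*v^2 + 1)^(3/2).
At (u, v) = (-4, 0): H = 0.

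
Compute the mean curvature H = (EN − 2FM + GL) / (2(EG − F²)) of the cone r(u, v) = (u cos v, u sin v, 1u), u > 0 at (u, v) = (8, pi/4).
H = sqrt(2)/32

With E = 2, F = 0, G = u^2, L = 0, M = 0, N = sqrt(2)*u^2/(2*Abs(u)), assemble
  H = (EN − 2FM + GL) / (2(EG − F²)) = sqrt(2)/(4*Abs(u)).
At (u, v) = (8, pi/4): H = sqrt(2)/32.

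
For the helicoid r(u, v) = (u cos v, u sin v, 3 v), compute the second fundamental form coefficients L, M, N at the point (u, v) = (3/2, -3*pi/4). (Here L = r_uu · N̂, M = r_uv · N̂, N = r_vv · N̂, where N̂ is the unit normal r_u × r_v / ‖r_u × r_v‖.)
L = 0;  M = -2*sqrt(5)/5;  N = 0

Compute the unit normal N̂(u, v) = (3*sin(v)/sqrt(u^2 + 9), -3*cos(v)/sqrt(u^2 + 9), u/sqrt(u^2 + 9)), and the second partials r_uu, r_uv, r_vv. Take dot products:
  L(u, v) = r_uu · N̂ = 0,
  M(u, v) = r_uv · N̂ = -3/sqrt(u^2 + 9),
  N(u, v) = r_vv · N̂ = 0.
Evaluating at (u, v) = (3/2, -3*pi/4):
  L = 0, M = -2*sqrt(5)/5, N = 0.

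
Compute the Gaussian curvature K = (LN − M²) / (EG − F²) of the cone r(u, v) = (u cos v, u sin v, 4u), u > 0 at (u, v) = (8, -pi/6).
K = 0

Coefficients of the first fundamental form: E = 17, F = 0, G = u^2.
Coefficients of the second fundamental form: L = 0, M = 0, N = 4*sqrt(17)*u^2/(17*Abs(u)).
Assemble K = (LN − M²)/(EG − F²) = 0. At (u, v) = (8, -pi/6): K = 0.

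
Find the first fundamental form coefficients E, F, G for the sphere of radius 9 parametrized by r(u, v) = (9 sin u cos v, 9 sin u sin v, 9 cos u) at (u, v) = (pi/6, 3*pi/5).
E = 81;  F = 0;  G = 81/4

Partials: r_u = (9*cos(u)*cos(v), 9*sin(v)*cos(u), -9*sin(u)), r_v = (-9*sin(u)*sin(v), 9*sin(u)*cos(v), 0). As functions of (u, v):
  E = r_u · r_u = 81,
  F = r_u · r_v = 0,
  G = r_v · r_v = 81*sin(u)^2.
Evaluating at (u, v) = (pi/6, 3*pi/5): E = 81, F = 0, G = 81/4.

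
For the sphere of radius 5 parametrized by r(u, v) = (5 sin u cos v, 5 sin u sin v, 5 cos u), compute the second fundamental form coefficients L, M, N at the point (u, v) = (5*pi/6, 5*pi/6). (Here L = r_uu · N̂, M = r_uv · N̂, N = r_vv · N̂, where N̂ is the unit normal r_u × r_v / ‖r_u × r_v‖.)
L = -5;  M = 0;  N = -5/4

Compute the unit normal N̂(u, v) = (sin(u)^2*cos(v)/Abs(sin(u)), sin(u)^2*sin(v)/Abs(sin(u)), sin(2*u)/(2*Abs(sin(u)))), and the second partials r_uu, r_uv, r_vv. Take dot products:
  L(u, v) = r_uu · N̂ = -5*sin(u)/Abs(sin(u)),
  M(u, v) = r_uv · N̂ = 0,
  N(u, v) = r_vv · N̂ = -5*sin(u)^3/Abs(sin(u)).
Evaluating at (u, v) = (5*pi/6, 5*pi/6):
  L = -5, M = 0, N = -5/4.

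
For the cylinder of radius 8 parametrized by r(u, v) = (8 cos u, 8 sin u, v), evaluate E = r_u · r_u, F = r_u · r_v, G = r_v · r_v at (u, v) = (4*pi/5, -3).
E = 64;  F = 0;  G = 1

Partials: r_u = (-8*sin(u), 8*cos(u), 0), r_v = (0, 0, 1). As functions of (u, v):
  E = r_u · r_u = 64,
  F = r_u · r_v = 0,
  G = r_v · r_v = 1.
Evaluating at (u, v) = (4*pi/5, -3): E = 64, F = 0, G = 1.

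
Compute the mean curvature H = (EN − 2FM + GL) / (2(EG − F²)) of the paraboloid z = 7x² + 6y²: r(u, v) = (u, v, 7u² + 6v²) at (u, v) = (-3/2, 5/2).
H = 8959*sqrt(1342)/1800964

With E = 196*u^2 + 1, F = 168*u*v, G = 144*v^2 + 1, L = 14/sqrt(196*u^2 + 144*v^2 + 1), M = 0, N = 12/sqrt(196*u^2 + 144*v^2 + 1), assemble
  H = (EN − 2FM + GL) / (2(EG − F²)) = (1176*u^2 + 1008*v^2 + 13)/(196*u^2 + 144*v^2 + 1)^(3/2).
At (u, v) = (-3/2, 5/2): H = 8959*sqrt(1342)/1800964.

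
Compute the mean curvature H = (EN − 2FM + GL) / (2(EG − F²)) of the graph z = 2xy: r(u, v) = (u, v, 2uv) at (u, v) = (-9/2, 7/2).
H = 126*sqrt(131)/17161

With E = 4*v^2 + 1, F = 4*u*v, G = 4*u^2 + 1, L = 0, M = 2/sqrt(4*u^2 + 4*v^2 + 1), N = 0, assemble
  H = (EN − 2FM + GL) / (2(EG − F²)) = -8*u*v/(4*u^2 + 4*v^2 + 1)^(3/2).
At (u, v) = (-9/2, 7/2): H = 126*sqrt(131)/17161.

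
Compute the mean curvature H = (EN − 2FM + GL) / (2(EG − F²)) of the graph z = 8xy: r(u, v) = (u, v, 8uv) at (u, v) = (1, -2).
H = 1024*sqrt(321)/103041

With E = 64*v^2 + 1, F = 64*u*v, G = 64*u^2 + 1, L = 0, M = 8/sqrt(64*u^2 + 64*v^2 + 1), N = 0, assemble
  H = (EN − 2FM + GL) / (2(EG − F²)) = -512*u*v/(64*u^2 + 64*v^2 + 1)^(3/2).
At (u, v) = (1, -2): H = 1024*sqrt(321)/103041.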